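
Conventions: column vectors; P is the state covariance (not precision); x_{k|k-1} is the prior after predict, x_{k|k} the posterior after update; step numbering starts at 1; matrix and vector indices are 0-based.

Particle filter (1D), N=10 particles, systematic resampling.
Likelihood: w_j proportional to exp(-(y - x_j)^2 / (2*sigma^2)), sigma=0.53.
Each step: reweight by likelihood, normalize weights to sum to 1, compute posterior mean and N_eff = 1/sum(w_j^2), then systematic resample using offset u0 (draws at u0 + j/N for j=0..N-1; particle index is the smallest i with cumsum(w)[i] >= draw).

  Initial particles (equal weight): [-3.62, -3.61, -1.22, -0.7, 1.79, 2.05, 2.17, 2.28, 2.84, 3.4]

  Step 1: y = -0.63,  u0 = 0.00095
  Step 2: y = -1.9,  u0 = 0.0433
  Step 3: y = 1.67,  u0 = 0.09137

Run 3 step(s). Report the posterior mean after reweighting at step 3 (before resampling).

step 1: w=[0.0000, 0.0000, 0.3518, 0.6481, 0.0000, 0.0000, 0.0000, 0.0000, 0.0000, 0.0000]  mean=-0.8829  Neff=1.8387  idx=[2, 2, 2, 2, 3, 3, 3, 3, 3, 3]
step 2: w=[0.1979, 0.1979, 0.1979, 0.1979, 0.0347, 0.0347, 0.0347, 0.0347, 0.0347, 0.0347]  mean=-1.1116  Neff=6.1013  idx=[0, 0, 1, 1, 2, 2, 3, 3, 5, 8]
step 3: w=[0.0037, 0.0037, 0.0037, 0.0037, 0.0037, 0.0037, 0.0037, 0.0037, 0.4851, 0.4851]  mean=-0.7155  Neff=2.1243  idx=[8, 8, 8, 8, 8, 9, 9, 9, 9, 9]

post_mean = -0.7155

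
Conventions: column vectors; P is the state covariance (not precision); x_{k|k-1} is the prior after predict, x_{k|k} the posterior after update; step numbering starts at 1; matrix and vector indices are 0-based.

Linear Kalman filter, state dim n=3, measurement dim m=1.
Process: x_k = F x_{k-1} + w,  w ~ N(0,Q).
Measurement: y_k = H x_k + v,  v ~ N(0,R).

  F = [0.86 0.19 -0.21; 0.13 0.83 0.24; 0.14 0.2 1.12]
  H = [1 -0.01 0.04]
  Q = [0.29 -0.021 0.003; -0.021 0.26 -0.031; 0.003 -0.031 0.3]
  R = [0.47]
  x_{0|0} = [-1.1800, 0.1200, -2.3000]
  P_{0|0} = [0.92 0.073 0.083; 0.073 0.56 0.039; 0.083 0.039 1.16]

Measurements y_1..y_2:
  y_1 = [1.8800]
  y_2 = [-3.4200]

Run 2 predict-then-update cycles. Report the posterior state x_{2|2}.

step 1: x^-=[-0.5090, -0.6058, -2.7172]  P^-=[1.0326 0.1755 -0.0391; 0.1755 0.7646 0.4539; -0.0391 0.4539 1.8431]  S=[1.4986]  K=[0.6868; 0.1241; 0.0201]  nu=[2.4916]  x^+=[1.2023, -0.2966, -2.6672]  P^+=[0.3257 0.0477 -0.0598; 0.0477 0.7415 0.4502; -0.0598 0.4502 1.8425]
step 2: x^-=[1.5377, -0.7300, -2.8783]  P^-=[0.6402 0.0061 -0.3324; 0.0061 1.0684 1.0294; -0.3324 1.0294 2.8329]  S=[1.0873]  K=[0.5765; 0.0337; -0.2110]  nu=[-4.8499]  x^+=[-1.2582, -0.8932, -1.8550]  P^+=[0.2788 -0.0150 -0.2002; -0.0150 1.0672 1.0372; -0.2002 1.0372 2.7845]

x_post = [-1.2582, -0.8932, -1.8550]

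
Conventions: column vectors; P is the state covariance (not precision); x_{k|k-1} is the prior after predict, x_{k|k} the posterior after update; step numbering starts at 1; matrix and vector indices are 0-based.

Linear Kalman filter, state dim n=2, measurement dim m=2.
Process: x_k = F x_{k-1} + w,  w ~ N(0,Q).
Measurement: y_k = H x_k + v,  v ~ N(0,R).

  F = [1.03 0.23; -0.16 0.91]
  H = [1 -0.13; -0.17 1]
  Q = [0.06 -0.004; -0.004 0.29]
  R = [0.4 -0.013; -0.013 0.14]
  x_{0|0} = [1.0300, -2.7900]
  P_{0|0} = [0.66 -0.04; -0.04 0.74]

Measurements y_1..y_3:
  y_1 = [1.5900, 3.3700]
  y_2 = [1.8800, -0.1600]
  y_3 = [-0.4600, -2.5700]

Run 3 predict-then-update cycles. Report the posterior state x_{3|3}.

step 1: x^-=[0.4192, -2.7037]  P^-=[0.7804 0.0061; 0.0061 0.9313]  S=[1.1945 -0.2605; -0.2605 1.0918]  K=[0.6618 0.0420; 0.0945 0.8746]  nu=[0.8193, 6.1450]  x^+=[1.2194, 2.7482]  P^+=[0.2698 0.0431; 0.0431 0.1286]
step 2: x^-=[1.8880, 2.3057]  P^-=[0.3734 0.0173; 0.0173 0.3908]  S=[0.7756 -0.1096; -0.1096 0.5357]  K=[0.4803 0.0121; 0.0609 0.7365]  nu=[0.2917, -2.1448]  x^+=[2.0023, 0.7439]  P^+=[0.1957 0.0287; 0.0287 0.1072]
step 3: x^-=[2.2335, 0.3566]  P^-=[0.2869 0.0120; 0.0120 0.3754]  S=[0.6901 -0.0983; -0.0983 0.5196]  K=[0.4146 0.0077; 0.0504 0.7281]  nu=[-2.6471, -2.5469]  x^+=[1.1165, -1.6312]  P^+=[0.1689 0.0244; 0.0244 0.1054]

x_post = [1.1165, -1.6312]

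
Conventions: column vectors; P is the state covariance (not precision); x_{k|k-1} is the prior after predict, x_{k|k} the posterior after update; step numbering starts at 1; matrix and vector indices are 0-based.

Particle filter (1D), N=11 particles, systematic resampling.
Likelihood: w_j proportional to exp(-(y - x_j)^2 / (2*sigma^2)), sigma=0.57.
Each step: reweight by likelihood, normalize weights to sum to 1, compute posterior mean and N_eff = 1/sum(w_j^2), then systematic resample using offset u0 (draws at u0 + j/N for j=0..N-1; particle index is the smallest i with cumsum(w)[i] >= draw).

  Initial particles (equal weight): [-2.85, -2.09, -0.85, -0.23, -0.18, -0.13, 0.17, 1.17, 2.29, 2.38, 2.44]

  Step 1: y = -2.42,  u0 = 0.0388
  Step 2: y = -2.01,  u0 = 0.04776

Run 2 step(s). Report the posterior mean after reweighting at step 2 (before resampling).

post_mean = -2.2582

step 1: w=[0.4638, 0.5214, 0.0139, 0.0004, 0.0003, 0.0002, 0.0000, 0.0000, 0.0000, 0.0000, 0.0000]  mean=-2.4236  Neff=2.0525  idx=[0, 0, 0, 0, 0, 1, 1, 1, 1, 1, 1]
step 2: w=[0.0443, 0.0443, 0.0443, 0.0443, 0.0443, 0.1298, 0.1298, 0.1298, 0.1298, 0.1298, 0.1298]  mean=-2.2582  Neff=9.0201  idx=[1, 3, 5, 5, 6, 7, 7, 8, 9, 9, 10]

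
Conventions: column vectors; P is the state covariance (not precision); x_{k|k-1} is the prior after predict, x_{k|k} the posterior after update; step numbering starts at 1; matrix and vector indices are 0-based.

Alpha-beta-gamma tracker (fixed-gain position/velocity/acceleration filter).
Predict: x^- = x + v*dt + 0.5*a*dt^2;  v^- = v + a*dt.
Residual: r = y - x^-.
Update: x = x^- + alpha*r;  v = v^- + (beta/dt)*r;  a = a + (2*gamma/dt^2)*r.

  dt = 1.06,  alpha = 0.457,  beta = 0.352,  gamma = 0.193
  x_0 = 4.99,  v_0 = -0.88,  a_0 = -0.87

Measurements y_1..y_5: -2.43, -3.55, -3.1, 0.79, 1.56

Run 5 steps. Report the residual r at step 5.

resid = 5.8274

step 1: x_pred=3.5684  r=-5.9984  x^+=0.8271  v^+=-3.7941  a^+=-2.9307
step 2: x_pred=-4.8411  r=1.2911  x^+=-4.2511  v^+=-6.4719  a^+=-2.4872
step 3: x_pred=-12.5086  r=9.4086  x^+=-8.2089  v^+=-5.9839  a^+=0.7451
step 4: x_pred=-14.1333  r=14.9233  x^+=-7.3133  v^+=-0.2385  a^+=5.8718
step 5: x_pred=-4.2674  r=5.8274  x^+=-1.6043  v^+=7.9207  a^+=7.8737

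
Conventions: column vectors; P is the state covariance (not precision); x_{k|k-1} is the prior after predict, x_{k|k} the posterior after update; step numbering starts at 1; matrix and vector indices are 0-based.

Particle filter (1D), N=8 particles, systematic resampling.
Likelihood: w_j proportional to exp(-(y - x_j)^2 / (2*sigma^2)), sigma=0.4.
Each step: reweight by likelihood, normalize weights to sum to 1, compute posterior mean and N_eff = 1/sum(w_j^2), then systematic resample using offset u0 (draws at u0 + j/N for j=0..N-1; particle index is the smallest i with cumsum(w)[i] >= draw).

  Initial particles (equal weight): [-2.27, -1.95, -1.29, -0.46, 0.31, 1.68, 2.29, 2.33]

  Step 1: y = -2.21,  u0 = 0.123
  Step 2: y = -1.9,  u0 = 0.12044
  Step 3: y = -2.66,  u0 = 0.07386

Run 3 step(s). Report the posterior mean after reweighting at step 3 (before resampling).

post_mean = -2.1707

step 1: w=[0.5289, 0.4331, 0.0380, 0.0000, 0.0000, 0.0000, 0.0000, 0.0000]  mean=-2.0941  Neff=2.1334  idx=[0, 0, 0, 0, 1, 1, 1, 2]
step 2: w=[0.1106, 0.1106, 0.1106, 0.1106, 0.1683, 0.1683, 0.1683, 0.0530]  mean=-2.0565  Neff=7.3190  idx=[1, 2, 3, 4, 5, 5, 6, 7]
step 3: w=[0.2306, 0.2306, 0.2306, 0.0768, 0.0768, 0.0768, 0.0768, 0.0011]  mean=-2.1707  Neff=5.4604  idx=[0, 0, 1, 1, 2, 3, 4, 6]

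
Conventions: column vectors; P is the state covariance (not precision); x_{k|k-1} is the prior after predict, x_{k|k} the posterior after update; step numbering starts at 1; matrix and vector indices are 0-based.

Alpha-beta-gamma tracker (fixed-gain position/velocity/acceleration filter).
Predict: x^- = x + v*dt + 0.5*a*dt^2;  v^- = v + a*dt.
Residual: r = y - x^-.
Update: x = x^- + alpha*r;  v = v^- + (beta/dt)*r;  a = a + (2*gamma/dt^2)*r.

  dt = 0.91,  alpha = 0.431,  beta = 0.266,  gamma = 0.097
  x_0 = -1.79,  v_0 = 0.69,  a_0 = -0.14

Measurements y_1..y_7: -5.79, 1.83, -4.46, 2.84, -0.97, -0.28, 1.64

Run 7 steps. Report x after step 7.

step 1: x_pred=-1.2201  r=-4.5699  x^+=-3.1897  v^+=-0.7732  a^+=-1.2106
step 2: x_pred=-4.3946  r=6.2246  x^+=-1.7118  v^+=-0.0554  a^+=0.2476
step 3: x_pred=-1.6597  r=-2.8003  x^+=-2.8666  v^+=-0.6486  a^+=-0.4084
step 4: x_pred=-3.6259  r=6.4659  x^+=-0.8391  v^+=0.8698  a^+=1.1064
step 5: x_pred=0.4105  r=-1.3805  x^+=-0.1845  v^+=1.4731  a^+=0.7830
step 6: x_pred=1.4802  r=-1.7602  x^+=0.7215  v^+=1.6711  a^+=0.3706
step 7: x_pred=2.3957  r=-0.7557  x^+=2.0700  v^+=1.7874  a^+=0.1936

x_post = 2.0700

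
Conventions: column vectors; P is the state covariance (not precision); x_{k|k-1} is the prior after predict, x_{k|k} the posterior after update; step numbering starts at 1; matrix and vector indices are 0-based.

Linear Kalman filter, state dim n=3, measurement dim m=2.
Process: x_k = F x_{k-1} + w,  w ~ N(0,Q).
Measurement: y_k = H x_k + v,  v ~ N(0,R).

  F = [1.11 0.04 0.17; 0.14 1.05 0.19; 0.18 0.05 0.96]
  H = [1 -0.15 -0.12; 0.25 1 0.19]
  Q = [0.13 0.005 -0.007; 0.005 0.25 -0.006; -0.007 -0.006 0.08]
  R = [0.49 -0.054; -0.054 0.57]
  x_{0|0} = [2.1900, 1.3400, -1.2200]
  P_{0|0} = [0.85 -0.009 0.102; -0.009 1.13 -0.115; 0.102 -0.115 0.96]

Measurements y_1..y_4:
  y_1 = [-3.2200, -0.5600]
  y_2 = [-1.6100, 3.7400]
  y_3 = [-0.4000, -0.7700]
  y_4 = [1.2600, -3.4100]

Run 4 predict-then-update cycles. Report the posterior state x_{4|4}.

x_post = [-0.8244, -1.2130, -1.6443]

step 1: x^-=[2.2771, 1.4818, -0.7100]  P^-=[1.2430 0.2076 0.4276; 0.2076 1.5040 0.1483; 0.4276 0.1483 1.0192]  S=[1.6219 0.2541; 0.2541 2.3893]  K=[0.6877 0.1778; -0.1281 0.6766; 0.1476 0.1722]  nu=[-5.3600, -2.4762]  x^+=[-1.8491, 0.4929, -1.9272]  P^+=[0.3383 -0.0495 0.1532; -0.0495 0.4276 -0.1191; 0.1532 -0.1191 0.9001]
step 2: x^-=[-2.3604, -0.1075, -2.1583]  P^-=[0.6253 0.0605 0.3675; 0.0605 0.7066 0.0840; 0.3675 0.0840 0.9622]  S=[1.0418 0.0789; 0.0789 1.4475]  K=[0.5364 0.1688; -0.0924 0.5147; 0.2120 0.2363]  nu=[0.4753, 4.8477]  x^+=[-1.2873, 2.3436, -0.9122]  P^+=[0.2700 -0.0342 0.1785; -0.0342 0.3218 -0.0785; 0.1785 -0.0785 0.8266]
step 3: x^-=[-1.4903, 2.1072, -0.9902]  P^-=[0.5504 0.0744 0.3724; 0.0744 0.6081 0.1120; 0.3724 0.1120 0.9049]  S=[0.9594 0.0863; 0.0863 1.3603]  K=[0.4996 0.1762; -0.0748 0.4811; 0.2338 0.2624]  nu=[1.2875, -2.3165]  x^+=[-1.2551, 0.8965, -1.2969]  P^+=[0.2535 -0.0246 0.1826; -0.0246 0.2941 -0.0509; 0.1826 -0.0509 0.7483]
step 4: x^-=[-1.5778, 0.5192, -1.4262]  P^-=[0.5305 0.0855 0.3626; 0.0855 0.5884 0.1265; 0.3626 0.1265 0.8363]  S=[0.9376 0.0928; 0.0928 1.3470]  K=[0.4879 0.1794; -0.0662 0.4751; 0.2334 0.2631]  nu=[2.7446, -3.2637]  x^+=[-0.8244, -1.2130, -1.6443]  P^+=[0.2476 -0.0195 0.1764; -0.0195 0.2861 -0.0361; 0.1764 -0.0361 0.6806]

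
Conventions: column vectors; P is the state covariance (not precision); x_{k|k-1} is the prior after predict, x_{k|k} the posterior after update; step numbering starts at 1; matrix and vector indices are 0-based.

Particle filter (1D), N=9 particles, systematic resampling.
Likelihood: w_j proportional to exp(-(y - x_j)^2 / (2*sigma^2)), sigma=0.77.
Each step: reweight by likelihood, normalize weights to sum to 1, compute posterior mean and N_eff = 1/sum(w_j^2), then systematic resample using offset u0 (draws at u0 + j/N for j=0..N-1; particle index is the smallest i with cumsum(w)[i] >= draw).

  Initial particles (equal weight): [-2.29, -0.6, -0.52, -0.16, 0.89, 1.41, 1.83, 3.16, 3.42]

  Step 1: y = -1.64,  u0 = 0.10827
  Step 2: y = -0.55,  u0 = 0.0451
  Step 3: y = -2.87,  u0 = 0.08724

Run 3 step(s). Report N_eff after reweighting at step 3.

step 1: w=[0.4345, 0.2492, 0.2154, 0.0978, 0.0028, 0.0002, 0.0000, 0.0000, 0.0000]  mean=-1.2692  Neff=3.2589  idx=[0, 0, 0, 1, 1, 1, 2, 2, 4]
step 2: w=[0.0144, 0.0144, 0.0144, 0.1848, 0.1848, 0.1848, 0.1851, 0.1851, 0.0322]  mean=-0.5955  Neff=5.7933  idx=[3, 3, 4, 4, 5, 6, 6, 7, 7]
step 3: w=[0.1261, 0.1261, 0.1261, 0.1261, 0.1261, 0.0923, 0.0923, 0.0923, 0.0923]  mean=-0.5704  Neff=8.7993  idx=[0, 1, 2, 3, 4, 5, 6, 7, 8]

N_eff = 8.7993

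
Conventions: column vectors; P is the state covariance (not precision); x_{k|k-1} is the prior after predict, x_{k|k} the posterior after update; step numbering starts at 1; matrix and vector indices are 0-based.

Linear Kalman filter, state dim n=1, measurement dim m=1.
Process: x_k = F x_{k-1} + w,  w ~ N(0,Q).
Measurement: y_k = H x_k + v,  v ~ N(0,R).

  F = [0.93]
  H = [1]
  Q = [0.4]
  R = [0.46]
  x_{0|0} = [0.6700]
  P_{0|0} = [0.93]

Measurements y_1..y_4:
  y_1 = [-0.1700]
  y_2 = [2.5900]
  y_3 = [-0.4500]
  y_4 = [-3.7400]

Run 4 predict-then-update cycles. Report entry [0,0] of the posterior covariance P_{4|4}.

P_post[0,0] = 0.2661

step 1: x^-=[0.6231]  P^-=[1.2044]  S=[1.6644]  K=[0.7236]  nu=[-0.7931]  x^+=[0.0492]  P^+=[0.3329]
step 2: x^-=[0.0458]  P^-=[0.6879]  S=[1.1479]  K=[0.5993]  nu=[2.5442]  x^+=[1.5704]  P^+=[0.2757]
step 3: x^-=[1.4605]  P^-=[0.6384]  S=[1.0984]  K=[0.5812]  nu=[-1.9105]  x^+=[0.3501]  P^+=[0.2674]
step 4: x^-=[0.3256]  P^-=[0.6312]  S=[1.0912]  K=[0.5785]  nu=[-4.0656]  x^+=[-2.0262]  P^+=[0.2661]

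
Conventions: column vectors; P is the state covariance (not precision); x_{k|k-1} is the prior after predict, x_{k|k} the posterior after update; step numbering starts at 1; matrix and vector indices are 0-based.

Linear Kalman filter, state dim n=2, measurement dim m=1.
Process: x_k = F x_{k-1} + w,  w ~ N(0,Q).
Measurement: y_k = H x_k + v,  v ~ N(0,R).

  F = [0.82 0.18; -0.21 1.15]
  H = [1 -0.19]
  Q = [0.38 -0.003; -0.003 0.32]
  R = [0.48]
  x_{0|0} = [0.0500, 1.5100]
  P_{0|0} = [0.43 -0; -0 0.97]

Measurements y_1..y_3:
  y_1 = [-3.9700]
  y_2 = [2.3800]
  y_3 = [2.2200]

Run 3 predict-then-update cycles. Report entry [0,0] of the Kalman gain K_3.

step 1: x^-=[0.3128, 1.7260]  P^-=[0.7006 0.1237; 0.1237 1.6218]  S=[1.1921]  K=[0.5680; -0.1547]  nu=[-3.9549]  x^+=[-1.9334, 2.3378]  P^+=[0.3160 0.2285; 0.2285 1.5933]
step 2: x^-=[-1.1646, 3.0944]  P^-=[0.7116 0.4792; 0.4792 2.3307]  S=[1.0936]  K=[0.5674; 0.0333]  nu=[4.1325]  x^+=[1.1802, 3.2319]  P^+=[0.3595 0.4586; 0.4586 2.3295]
step 3: x^-=[1.5495, 3.4688]  P^-=[0.8326 0.8324; 0.8324 3.1951]  S=[1.1116]  K=[0.6067; 0.2027]  nu=[1.3295]  x^+=[2.3562, 3.7383]  P^+=[0.4234 0.6957; 0.6957 3.1494]

K[0,0] = 0.6067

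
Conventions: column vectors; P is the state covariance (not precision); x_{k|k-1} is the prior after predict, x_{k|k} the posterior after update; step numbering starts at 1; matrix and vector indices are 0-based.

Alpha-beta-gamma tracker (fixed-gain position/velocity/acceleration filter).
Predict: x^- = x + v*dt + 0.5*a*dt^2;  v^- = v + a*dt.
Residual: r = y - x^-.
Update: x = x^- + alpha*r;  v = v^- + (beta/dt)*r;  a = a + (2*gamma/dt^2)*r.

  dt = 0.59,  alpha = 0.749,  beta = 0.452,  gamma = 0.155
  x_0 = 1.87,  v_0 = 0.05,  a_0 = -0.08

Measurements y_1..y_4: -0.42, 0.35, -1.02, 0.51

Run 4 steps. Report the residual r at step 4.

step 1: x_pred=1.8856  r=-2.3056  x^+=0.1587  v^+=-1.7635  a^+=-2.1332
step 2: x_pred=-1.2531  r=1.6031  x^+=-0.0524  v^+=-1.7940  a^+=-0.7056
step 3: x_pred=-1.2336  r=0.2136  x^+=-1.0736  v^+=-2.0467  a^+=-0.5154
step 4: x_pred=-2.3708  r=2.8808  x^+=-0.2131  v^+=-0.1437  a^+=2.0502

resid = 2.8808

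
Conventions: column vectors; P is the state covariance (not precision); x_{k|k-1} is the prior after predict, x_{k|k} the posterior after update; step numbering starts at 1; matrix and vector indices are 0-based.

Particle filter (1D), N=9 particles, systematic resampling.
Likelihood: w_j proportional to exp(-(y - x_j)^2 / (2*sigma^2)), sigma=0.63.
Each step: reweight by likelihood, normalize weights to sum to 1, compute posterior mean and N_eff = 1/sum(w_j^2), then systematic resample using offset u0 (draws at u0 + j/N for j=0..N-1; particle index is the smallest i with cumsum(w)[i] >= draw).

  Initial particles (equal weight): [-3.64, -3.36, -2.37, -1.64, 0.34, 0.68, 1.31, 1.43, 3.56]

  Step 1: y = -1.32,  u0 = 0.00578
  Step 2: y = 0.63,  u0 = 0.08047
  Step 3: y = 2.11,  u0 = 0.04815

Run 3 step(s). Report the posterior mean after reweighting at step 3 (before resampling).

post_mean = -1.6400

step 1: w=[0.0010, 0.0045, 0.2127, 0.7496, 0.0265, 0.0055, 0.0001, 0.0001, 0.0000]  mean=-1.7390  Neff=1.6449  idx=[2, 2, 3, 3, 3, 3, 3, 3, 3]
step 2: w=[0.0011, 0.0011, 0.1425, 0.1425, 0.1425, 0.1425, 0.1425, 0.1425, 0.1425]  mean=-1.6416  Neff=7.0313  idx=[2, 3, 4, 4, 5, 6, 7, 8, 8]
step 3: w=[0.1111, 0.1111, 0.1111, 0.1111, 0.1111, 0.1111, 0.1111, 0.1111, 0.1111]  mean=-1.6400  Neff=9.0000  idx=[0, 1, 2, 3, 4, 5, 6, 7, 8]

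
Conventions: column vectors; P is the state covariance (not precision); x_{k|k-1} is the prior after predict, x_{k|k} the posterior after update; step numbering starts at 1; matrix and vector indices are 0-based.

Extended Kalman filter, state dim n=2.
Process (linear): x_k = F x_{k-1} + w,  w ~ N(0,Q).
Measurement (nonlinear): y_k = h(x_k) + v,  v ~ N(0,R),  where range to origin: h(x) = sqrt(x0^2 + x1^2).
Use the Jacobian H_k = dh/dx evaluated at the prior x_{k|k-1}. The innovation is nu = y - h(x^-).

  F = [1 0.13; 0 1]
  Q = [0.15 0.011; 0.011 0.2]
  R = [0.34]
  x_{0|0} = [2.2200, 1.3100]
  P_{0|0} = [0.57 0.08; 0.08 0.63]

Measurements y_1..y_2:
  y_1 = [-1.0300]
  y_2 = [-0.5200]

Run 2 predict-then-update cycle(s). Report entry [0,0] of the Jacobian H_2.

step 1: x^-=[2.3903, 1.3100]  P^-=[0.7514 0.1729; 0.1729 0.8300]  H_jac=[0.8769 0.4806]  S=[1.2553]  K=[0.5911; 0.4385]  nu=[-3.7557]  x^+=[0.1702, -0.3371]  P^+=[0.3128 -0.1525; -0.1525 0.5886]
step 2: x^-=[0.1263, -0.3371]  P^-=[0.4331 -0.0650; -0.0650 0.7886]  H_jac=[0.3510 -0.9364]  S=[1.1275]  K=[0.1888; -0.6751]  nu=[-0.8800]  x^+=[-0.0398, 0.2570]  P^+=[0.3929 0.0787; 0.0787 0.2746]

H_jac[0,0] = 0.3510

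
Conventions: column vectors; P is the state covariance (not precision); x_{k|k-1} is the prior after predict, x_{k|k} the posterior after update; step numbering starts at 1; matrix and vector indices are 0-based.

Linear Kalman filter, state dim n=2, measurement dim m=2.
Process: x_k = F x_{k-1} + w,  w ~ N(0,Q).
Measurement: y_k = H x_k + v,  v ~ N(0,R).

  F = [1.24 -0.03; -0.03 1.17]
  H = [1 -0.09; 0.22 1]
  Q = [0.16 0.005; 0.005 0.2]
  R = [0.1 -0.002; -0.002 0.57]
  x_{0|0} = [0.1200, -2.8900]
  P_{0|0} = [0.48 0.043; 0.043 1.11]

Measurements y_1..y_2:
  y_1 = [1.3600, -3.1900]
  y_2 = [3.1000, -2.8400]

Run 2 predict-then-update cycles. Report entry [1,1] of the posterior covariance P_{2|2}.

P_post[1,1] = 0.3221

step 1: x^-=[0.2355, -3.3849]  P^-=[0.8958 0.0106; 0.0106 1.7169]  S=[1.0078 0.0510; 0.0510 2.3349]  K=[0.8844 0.0696; -0.1802 0.7402]  nu=[0.8199, 0.1431]  x^+=[0.9706, -3.4267]  P^+=[0.0899 0.0181; 0.0181 0.4183]
step 2: x^-=[1.3063, -4.0384]  P^-=[0.2973 0.0133; 0.0133 0.7714]  S=[0.4012 0.0070; 0.0070 1.3617]  K=[0.7372 0.0540; -0.1499 0.5695]  nu=[1.4303, 0.9110]  x^+=[2.4099, -3.7340]  P^+=[0.0748 0.0129; 0.0129 0.3221]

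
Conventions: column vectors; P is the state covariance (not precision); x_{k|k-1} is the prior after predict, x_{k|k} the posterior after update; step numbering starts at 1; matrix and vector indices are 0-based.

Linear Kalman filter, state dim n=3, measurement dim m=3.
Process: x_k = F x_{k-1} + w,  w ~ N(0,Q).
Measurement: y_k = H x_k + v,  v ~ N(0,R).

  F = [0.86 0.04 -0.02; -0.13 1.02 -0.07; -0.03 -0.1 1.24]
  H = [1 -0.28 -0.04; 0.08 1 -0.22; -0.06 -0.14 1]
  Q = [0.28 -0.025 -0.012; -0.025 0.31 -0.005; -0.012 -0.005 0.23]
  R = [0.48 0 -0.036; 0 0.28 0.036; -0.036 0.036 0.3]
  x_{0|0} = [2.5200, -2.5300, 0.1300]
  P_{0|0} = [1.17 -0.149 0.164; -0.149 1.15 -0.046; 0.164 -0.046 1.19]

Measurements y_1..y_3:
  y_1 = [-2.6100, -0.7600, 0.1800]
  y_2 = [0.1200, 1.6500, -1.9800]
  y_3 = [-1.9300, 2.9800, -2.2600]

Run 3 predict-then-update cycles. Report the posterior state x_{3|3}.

step 1: x^-=[2.0634, -2.9173, 0.3386]  P^-=[1.1318 -0.2455 0.1093; -0.2455 1.5811 -0.3030; 0.1093 -0.3030 2.0706]  S=[1.8611 -0.6049 0.0982; -0.6049 2.0588 -0.9310; 0.0982 -0.9310 2.4733]  K=[0.6852 0.1397 0.0560; -0.1069 0.8052 0.1013; 0.0252 0.0336 0.8633]  nu=[-5.4767, 2.0667, -0.4432]  x^+=[-1.4254, -0.7125, -0.1125]  P^+=[0.3330 0.0188 0.0198; 0.0188 0.2494 0.0993; 0.0198 0.0993 0.2744]
step 2: x^-=[-1.2521, -0.5336, -0.0255]  P^-=[0.5272 -0.0387 -0.0038; -0.0387 0.5577 0.0698; -0.0038 0.0698 0.6287]  S=[1.0755 -0.1439 -0.0891; -0.1439 0.8347 -0.1086; -0.0891 -0.1086 0.9218]  K=[0.5159 0.0979 0.0288; -0.0935 0.6376 0.0596; 0.0117 0.0072 0.6737]  nu=[1.2216, 2.2781, -2.1043]  x^+=[-0.4595, 0.6794, -1.4124]  P^+=[0.2500 0.0107 0.0101; 0.0107 0.1957 0.0722; 0.0101 0.0722 0.2127]
step 3: x^-=[-0.3397, 0.8516, -1.8056]  P^-=[0.4656 -0.0376 -0.0109; -0.0376 0.5059 0.0476; -0.0109 0.0476 0.5406]  S=[1.0091 -0.1330 -0.0851; -0.1330 0.7885 -0.1052; -0.0851 -0.1052 0.8395]  K=[0.4854 0.0871 0.0201; -0.0950 0.6142 0.0424; 0.0075 -0.0053 0.6369]  nu=[-1.4241, 1.7584, -0.3556]  x^+=[-0.8849, 2.0518, -2.0520]  P^+=[0.2347 0.0079 0.0069; 0.0079 0.1872 0.0649; 0.0069 0.0649 0.2001]

x_post = [-0.8849, 2.0518, -2.0520]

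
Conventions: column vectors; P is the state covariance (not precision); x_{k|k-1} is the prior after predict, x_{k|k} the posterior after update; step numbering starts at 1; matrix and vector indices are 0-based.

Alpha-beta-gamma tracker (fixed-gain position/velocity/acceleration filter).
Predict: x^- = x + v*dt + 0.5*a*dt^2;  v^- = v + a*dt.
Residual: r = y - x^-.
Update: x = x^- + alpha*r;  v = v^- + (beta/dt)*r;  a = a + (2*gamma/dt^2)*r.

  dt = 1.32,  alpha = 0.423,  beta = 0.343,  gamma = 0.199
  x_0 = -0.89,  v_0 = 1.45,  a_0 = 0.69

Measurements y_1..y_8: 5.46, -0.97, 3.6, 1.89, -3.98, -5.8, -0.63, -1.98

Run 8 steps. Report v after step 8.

v_post = 4.1472

step 1: x_pred=1.6251  r=3.8349  x^+=3.2473  v^+=3.3573  a^+=1.5660
step 2: x_pred=9.0432  r=-10.0132  x^+=4.8076  v^+=2.8225  a^+=-0.7212
step 3: x_pred=7.9049  r=-4.3049  x^+=6.0839  v^+=0.7518  a^+=-1.7046
step 4: x_pred=5.5913  r=-3.7013  x^+=4.0256  v^+=-2.4600  a^+=-2.5500
step 5: x_pred=-1.4432  r=-2.5368  x^+=-2.5162  v^+=-6.4852  a^+=-3.1295
step 6: x_pred=-13.8031  r=8.0031  x^+=-10.4178  v^+=-8.5365  a^+=-1.3014
step 7: x_pred=-22.8198  r=22.1898  x^+=-13.4335  v^+=-4.4884  a^+=3.7672
step 8: x_pred=-16.0762  r=14.0962  x^+=-10.1135  v^+=4.1472  a^+=6.9871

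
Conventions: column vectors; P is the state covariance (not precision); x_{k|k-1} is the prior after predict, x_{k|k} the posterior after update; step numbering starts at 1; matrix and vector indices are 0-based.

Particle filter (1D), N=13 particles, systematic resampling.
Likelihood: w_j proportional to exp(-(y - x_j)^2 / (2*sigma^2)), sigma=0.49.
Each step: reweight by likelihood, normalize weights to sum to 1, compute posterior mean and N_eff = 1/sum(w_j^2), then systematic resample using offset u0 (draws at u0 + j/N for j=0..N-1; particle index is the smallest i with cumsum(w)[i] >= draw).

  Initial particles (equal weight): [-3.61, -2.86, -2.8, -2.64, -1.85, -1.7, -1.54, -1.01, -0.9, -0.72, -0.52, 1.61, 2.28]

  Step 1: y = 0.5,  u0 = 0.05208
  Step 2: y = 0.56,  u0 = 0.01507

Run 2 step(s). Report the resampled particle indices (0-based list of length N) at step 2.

resampled_idx = [1, 3, 4, 4, 5, 6, 7, 8, 9, 10, 10, 11, 12]

step 1: w=[0.0000, 0.0000, 0.0000, 0.0000, 0.0000, 0.0002, 0.0007, 0.0329, 0.0640, 0.1710, 0.4346, 0.2915, 0.0052]  mean=0.0399  Neff=3.2437  idx=[8, 9, 9, 10, 10, 10, 10, 10, 10, 11, 11, 11, 11]
step 2: w=[0.0117, 0.0327, 0.0327, 0.0873, 0.0873, 0.0873, 0.0873, 0.0873, 0.0873, 0.0998, 0.0998, 0.0998, 0.0998]  mean=0.3124  Neff=11.3862  idx=[1, 3, 4, 4, 5, 6, 7, 8, 9, 10, 10, 11, 12]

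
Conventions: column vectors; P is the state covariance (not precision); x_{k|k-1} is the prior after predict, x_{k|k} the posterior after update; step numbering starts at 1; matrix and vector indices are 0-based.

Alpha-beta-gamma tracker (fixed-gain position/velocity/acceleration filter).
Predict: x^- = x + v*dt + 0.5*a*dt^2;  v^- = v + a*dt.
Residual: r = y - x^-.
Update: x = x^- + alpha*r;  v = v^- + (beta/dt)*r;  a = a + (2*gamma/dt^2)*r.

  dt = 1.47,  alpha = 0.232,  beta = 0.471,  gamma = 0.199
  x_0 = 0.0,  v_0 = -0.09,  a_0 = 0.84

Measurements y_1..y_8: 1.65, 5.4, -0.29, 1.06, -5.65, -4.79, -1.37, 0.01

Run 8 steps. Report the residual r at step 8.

resid = 24.2848

step 1: x_pred=0.7753  r=0.8747  x^+=0.9782  v^+=1.4251  a^+=1.0011
step 2: x_pred=4.1547  r=1.2453  x^+=4.4436  v^+=3.2957  a^+=1.2305
step 3: x_pred=10.6178  r=-10.9078  x^+=8.0872  v^+=1.6096  a^+=-0.7785
step 4: x_pred=9.6120  r=-8.5520  x^+=7.6279  v^+=-2.2750  a^+=-2.3537
step 5: x_pred=1.7406  r=-7.3906  x^+=0.0260  v^+=-8.1030  a^+=-3.7149
step 6: x_pred=-15.8991  r=11.1091  x^+=-13.3218  v^+=-10.0044  a^+=-1.6688
step 7: x_pred=-29.8313  r=28.4613  x^+=-23.2283  v^+=-3.3383  a^+=3.5733
step 8: x_pred=-24.2748  r=24.2848  x^+=-18.6407  v^+=9.6955  a^+=8.0461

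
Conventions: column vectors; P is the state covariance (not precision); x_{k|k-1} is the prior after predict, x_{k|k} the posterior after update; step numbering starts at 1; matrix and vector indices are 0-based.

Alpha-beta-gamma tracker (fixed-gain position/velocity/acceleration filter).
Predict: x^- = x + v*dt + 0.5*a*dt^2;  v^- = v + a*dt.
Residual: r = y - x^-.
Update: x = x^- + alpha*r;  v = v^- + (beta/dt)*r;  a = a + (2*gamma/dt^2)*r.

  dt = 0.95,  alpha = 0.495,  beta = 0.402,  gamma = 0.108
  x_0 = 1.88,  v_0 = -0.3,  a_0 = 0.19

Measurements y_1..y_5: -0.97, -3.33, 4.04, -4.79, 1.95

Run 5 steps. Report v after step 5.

step 1: x_pred=1.6807  r=-2.6507  x^+=0.3686  v^+=-1.2412  a^+=-0.4444
step 2: x_pred=-1.0110  r=-2.3190  x^+=-2.1589  v^+=-2.6447  a^+=-0.9994
step 3: x_pred=-5.1223  r=9.1623  x^+=-0.5870  v^+=0.2830  a^+=1.1934
step 4: x_pred=0.2204  r=-5.0104  x^+=-2.2597  v^+=-0.7034  a^+=-0.0057
step 5: x_pred=-2.9306  r=4.8806  x^+=-0.5147  v^+=1.3564  a^+=1.1624

v_post = 1.3564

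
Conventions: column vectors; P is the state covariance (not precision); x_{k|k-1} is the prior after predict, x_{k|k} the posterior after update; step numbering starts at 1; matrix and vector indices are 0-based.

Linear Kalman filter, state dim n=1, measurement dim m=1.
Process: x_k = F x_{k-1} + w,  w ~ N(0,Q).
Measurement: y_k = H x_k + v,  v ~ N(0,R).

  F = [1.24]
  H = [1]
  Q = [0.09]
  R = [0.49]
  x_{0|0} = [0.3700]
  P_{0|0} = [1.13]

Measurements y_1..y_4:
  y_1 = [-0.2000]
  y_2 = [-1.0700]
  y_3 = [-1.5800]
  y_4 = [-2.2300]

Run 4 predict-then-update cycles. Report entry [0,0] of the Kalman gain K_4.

step 1: x^-=[0.4588]  P^-=[1.8275]  S=[2.3175]  K=[0.7886]  nu=[-0.6588]  x^+=[-0.0607]  P^+=[0.3864]
step 2: x^-=[-0.0753]  P^-=[0.6841]  S=[1.1741]  K=[0.5827]  nu=[-0.9947]  x^+=[-0.6549]  P^+=[0.2855]
step 3: x^-=[-0.8120]  P^-=[0.5290]  S=[1.0190]  K=[0.5191]  nu=[-0.7680]  x^+=[-1.2107]  P^+=[0.2544]
step 4: x^-=[-1.5013]  P^-=[0.4811]  S=[0.9711]  K=[0.4954]  nu=[-0.7287]  x^+=[-1.8623]  P^+=[0.2428]

K[0,0] = 0.4954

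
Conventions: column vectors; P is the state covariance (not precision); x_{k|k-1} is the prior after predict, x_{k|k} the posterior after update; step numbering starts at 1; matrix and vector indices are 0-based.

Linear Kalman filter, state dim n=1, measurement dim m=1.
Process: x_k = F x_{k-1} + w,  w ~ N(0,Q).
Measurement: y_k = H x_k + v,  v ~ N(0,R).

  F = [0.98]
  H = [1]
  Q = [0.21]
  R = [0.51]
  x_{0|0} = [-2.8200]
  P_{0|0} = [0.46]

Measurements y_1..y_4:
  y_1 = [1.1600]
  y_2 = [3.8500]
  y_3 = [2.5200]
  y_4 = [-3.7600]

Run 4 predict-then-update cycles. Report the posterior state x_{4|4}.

x_post = [-0.6814]

step 1: x^-=[-2.7636]  P^-=[0.6518]  S=[1.1618]  K=[0.5610]  nu=[3.9236]  x^+=[-0.5624]  P^+=[0.2861]
step 2: x^-=[-0.5511]  P^-=[0.4848]  S=[0.9948]  K=[0.4873]  nu=[4.4011]  x^+=[1.5937]  P^+=[0.2485]
step 3: x^-=[1.5618]  P^-=[0.4487]  S=[0.9587]  K=[0.4680]  nu=[0.9582]  x^+=[2.0103]  P^+=[0.2387]
step 4: x^-=[1.9701]  P^-=[0.4392]  S=[0.9492]  K=[0.4627]  nu=[-5.7301]  x^+=[-0.6814]  P^+=[0.2360]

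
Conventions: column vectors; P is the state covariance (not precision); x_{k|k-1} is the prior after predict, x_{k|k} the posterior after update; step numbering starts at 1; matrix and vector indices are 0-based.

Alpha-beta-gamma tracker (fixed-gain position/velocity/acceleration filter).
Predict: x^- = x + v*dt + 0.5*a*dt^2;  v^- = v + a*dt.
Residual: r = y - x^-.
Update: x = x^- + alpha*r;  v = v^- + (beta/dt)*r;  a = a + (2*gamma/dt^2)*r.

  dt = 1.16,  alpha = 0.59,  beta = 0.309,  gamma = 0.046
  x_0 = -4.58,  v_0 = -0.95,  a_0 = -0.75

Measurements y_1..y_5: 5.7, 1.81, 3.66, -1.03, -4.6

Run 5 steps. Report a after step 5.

a_post = -0.7687

step 1: x_pred=-6.1866  r=11.8866  x^+=0.8265  v^+=1.3463  a^+=0.0627
step 2: x_pred=2.4304  r=-0.6204  x^+=2.0644  v^+=1.2538  a^+=0.0203
step 3: x_pred=3.5324  r=0.1276  x^+=3.6077  v^+=1.3113  a^+=0.0290
step 4: x_pred=5.1483  r=-6.1783  x^+=1.5031  v^+=-0.3008  a^+=-0.3934
step 5: x_pred=0.8895  r=-5.4895  x^+=-2.3493  v^+=-2.2195  a^+=-0.7687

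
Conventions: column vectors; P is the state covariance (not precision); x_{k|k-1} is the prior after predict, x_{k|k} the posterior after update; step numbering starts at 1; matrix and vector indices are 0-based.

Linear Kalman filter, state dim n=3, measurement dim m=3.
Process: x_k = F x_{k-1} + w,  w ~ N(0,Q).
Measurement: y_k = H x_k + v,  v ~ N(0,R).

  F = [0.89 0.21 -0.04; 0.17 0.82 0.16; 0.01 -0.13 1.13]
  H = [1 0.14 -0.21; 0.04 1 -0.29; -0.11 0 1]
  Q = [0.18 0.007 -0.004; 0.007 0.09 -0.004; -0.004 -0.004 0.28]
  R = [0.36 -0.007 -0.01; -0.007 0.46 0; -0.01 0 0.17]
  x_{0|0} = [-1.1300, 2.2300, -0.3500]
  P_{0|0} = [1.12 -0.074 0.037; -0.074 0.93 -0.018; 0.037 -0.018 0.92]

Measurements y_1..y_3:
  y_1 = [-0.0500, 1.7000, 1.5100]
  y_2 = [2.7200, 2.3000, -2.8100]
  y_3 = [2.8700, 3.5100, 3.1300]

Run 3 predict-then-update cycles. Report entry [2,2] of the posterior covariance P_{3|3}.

step 1: x^-=[-0.5234, 1.5805, -0.6967]  P^-=[1.0796 0.2791 -0.0198; 0.2791 0.7479 0.0570; -0.0198 0.0570 1.4769]  S=[1.6025 0.5031 -0.4555; 0.5031 1.3236 -0.4082; -0.4555 -0.4082 1.6643]  K=[0.7325 0.0060 0.1187; 0.1031 0.5792 0.1861; 0.0634 -0.0279 0.8992]  nu=[0.1058, -0.0616, 2.1491]  x^+=[-0.1912, 1.9556, 1.2442]  P^+=[0.2716 -0.0009 0.0427; -0.0009 0.2746 0.0305; 0.0427 0.0305 0.1569]
step 2: x^-=[0.1908, 1.7702, 1.1499]  P^-=[0.4036 0.0995 0.0343; 0.0995 0.2966 0.0315; 0.0343 0.0315 0.4771]  S=[0.8021 0.1617 -0.1166; 0.1617 0.7863 -0.1171; -0.1166 -0.1171 0.6444]  K=[0.5157 0.0411 0.0851; 0.1112 0.3654 0.1184; 0.0367 -0.0322 0.7353]  nu=[2.5229, 0.8557, -3.9389]  x^+=[1.1917, 1.8969, -1.6811]  P^+=[0.1885 0.0165 0.0300; 0.0165 0.1727 0.0208; 0.0300 0.0208 0.1279]
step 3: x^-=[1.5263, 1.4891, -2.1343]  P^-=[0.3408 0.0811 0.0206; 0.0811 0.2265 0.0255; 0.0206 0.0255 0.4408]  S=[0.7373 0.1343 -0.1167; 0.1343 0.7154 -0.1113; -0.1167 -0.1113 0.6104]  K=[0.4747 0.0462 0.0714; 0.1063 0.3070 0.1034; 0.0271 -0.0354 0.7172]  nu=[0.6871, 1.3409, 5.4322]  x^+=[2.3024, 2.5357, 1.7327]  P^+=[0.1728 0.0187 0.0264; 0.0187 0.1451 0.0186; 0.0264 0.0186 0.1246]

P_post[2,2] = 0.1246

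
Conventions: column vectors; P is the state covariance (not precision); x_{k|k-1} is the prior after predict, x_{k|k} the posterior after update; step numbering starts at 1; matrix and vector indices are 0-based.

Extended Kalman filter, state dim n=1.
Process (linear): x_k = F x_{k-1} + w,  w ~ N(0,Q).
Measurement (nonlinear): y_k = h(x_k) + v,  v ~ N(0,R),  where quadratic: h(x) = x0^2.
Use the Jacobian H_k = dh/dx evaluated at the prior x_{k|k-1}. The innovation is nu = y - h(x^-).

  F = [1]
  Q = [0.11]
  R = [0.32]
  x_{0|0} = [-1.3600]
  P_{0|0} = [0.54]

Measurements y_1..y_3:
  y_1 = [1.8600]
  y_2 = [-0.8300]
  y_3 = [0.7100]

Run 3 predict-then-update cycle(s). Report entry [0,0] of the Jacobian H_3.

step 1: x^-=[-1.3600]  P^-=[0.6500]  H_jac=[-2.7200]  S=[5.1290]  K=[-0.3447]  nu=[0.0104]  x^+=[-1.3636]  P^+=[0.0406]
step 2: x^-=[-1.3636]  P^-=[0.1506]  H_jac=[-2.7272]  S=[1.4397]  K=[-0.2852]  nu=[-2.6894]  x^+=[-0.5966]  P^+=[0.0335]
step 3: x^-=[-0.5966]  P^-=[0.1435]  H_jac=[-1.1933]  S=[0.5243]  K=[-0.3265]  nu=[0.3540]  x^+=[-0.7122]  P^+=[0.0876]

H_jac[0,0] = -1.1933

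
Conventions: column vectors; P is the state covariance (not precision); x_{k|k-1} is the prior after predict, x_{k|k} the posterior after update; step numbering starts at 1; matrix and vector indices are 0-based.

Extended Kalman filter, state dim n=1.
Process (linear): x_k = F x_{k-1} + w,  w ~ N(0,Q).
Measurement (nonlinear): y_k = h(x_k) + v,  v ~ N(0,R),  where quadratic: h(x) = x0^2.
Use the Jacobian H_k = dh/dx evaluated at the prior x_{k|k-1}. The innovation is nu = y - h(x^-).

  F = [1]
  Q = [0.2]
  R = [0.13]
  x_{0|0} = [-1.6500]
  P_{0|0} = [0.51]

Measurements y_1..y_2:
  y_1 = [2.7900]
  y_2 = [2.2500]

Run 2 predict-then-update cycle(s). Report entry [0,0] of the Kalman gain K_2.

step 1: x^-=[-1.6500]  P^-=[0.7100]  H_jac=[-3.3000]  S=[7.8619]  K=[-0.2980]  nu=[0.0675]  x^+=[-1.6701]  P^+=[0.0117]
step 2: x^-=[-1.6701]  P^-=[0.2117]  H_jac=[-3.3402]  S=[2.4924]  K=[-0.2838]  nu=[-0.5393]  x^+=[-1.5171]  P^+=[0.0110]

K[0,0] = -0.2838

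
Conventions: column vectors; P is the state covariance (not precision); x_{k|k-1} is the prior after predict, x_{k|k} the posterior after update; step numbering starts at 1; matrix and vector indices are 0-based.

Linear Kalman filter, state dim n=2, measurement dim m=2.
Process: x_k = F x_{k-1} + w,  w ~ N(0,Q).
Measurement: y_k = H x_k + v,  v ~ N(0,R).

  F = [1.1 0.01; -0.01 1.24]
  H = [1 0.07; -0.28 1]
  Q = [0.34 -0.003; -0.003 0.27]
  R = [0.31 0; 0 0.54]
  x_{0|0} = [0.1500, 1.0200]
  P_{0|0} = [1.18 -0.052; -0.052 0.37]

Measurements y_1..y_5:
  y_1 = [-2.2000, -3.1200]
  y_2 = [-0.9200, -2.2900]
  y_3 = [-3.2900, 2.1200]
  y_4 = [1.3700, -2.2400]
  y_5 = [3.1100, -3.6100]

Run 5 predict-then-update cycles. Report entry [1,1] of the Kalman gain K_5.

step 1: x^-=[0.1752, 1.2633]  P^-=[1.7667 -0.0823; -0.0823 0.8403]  S=[2.0693 -0.5166; -0.5166 1.5649]  K=[0.8271 -0.0957; 0.1377 0.5972]  nu=[-2.4636, -4.3342]  x^+=[-1.4477, -1.6642]  P^+=[0.2550 0.0197; 0.0197 0.3280]
step 2: x^-=[-1.6091, -2.0491]  P^-=[0.6490 0.0252; 0.0252 0.7739]  S=[0.9664 -0.1029; -0.1029 1.3506]  K=[0.6665 -0.0651; 0.1437 0.5787]  nu=[0.8326, -0.6914]  x^+=[-1.0092, -2.3296]  P^+=[0.2051 0.0222; 0.0222 0.3187]
step 3: x^-=[-1.1334, -2.8786]  P^-=[0.5887 0.0290; 0.0290 0.7595]  S=[0.9064 -0.0832; -0.0832 1.3294]  K=[0.6460 -0.0617; 0.1434 0.5742]  nu=[-1.9551, 4.6813]  x^+=[-2.6853, -0.4710]  P^+=[0.1987 0.0223; 0.0223 0.3163]
step 4: x^-=[-2.9585, -0.5572]  P^-=[0.5809 0.0292; 0.0292 0.7558]  S=[0.8987 -0.0812; -0.0812 1.3250]  K=[0.6431 -0.0614; 0.1431 0.5730]  nu=[4.3675, -2.5111]  x^+=[0.0045, -1.3713]  P^+=[0.1978 0.0223; 0.0223 0.3157]
step 5: x^-=[-0.0088, -1.7005]  P^-=[0.5799 0.0291; 0.0291 0.7548]  S=[0.8976 -0.0810; -0.0810 1.3240]  K=[0.6427 -0.0613; 0.1430 0.5727]  nu=[3.2378, -1.9120]  x^+=[2.1895, -2.3326]  P^+=[0.1977 0.0222; 0.0222 0.3155]

K[1,1] = 0.5727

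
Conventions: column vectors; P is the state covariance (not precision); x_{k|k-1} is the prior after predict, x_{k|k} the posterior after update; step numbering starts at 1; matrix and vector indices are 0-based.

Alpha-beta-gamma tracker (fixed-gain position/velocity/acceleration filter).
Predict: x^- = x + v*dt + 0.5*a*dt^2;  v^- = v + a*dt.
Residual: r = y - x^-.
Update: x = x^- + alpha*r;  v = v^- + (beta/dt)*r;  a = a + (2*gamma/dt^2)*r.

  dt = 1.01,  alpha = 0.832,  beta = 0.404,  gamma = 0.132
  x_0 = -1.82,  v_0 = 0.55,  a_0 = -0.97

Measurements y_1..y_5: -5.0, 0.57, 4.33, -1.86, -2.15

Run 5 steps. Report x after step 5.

x_post = -1.8669

step 1: x_pred=-1.7592  r=-3.2408  x^+=-4.4556  v^+=-1.7260  a^+=-1.8087
step 2: x_pred=-7.1213  r=7.6913  x^+=-0.7221  v^+=-0.4763  a^+=0.1818
step 3: x_pred=-1.1104  r=5.4404  x^+=3.4160  v^+=1.8835  a^+=1.5898
step 4: x_pred=6.1293  r=-7.9893  x^+=-0.5178  v^+=0.2935  a^+=-0.4778
step 5: x_pred=-0.4651  r=-1.6849  x^+=-1.8669  v^+=-0.8631  a^+=-0.9139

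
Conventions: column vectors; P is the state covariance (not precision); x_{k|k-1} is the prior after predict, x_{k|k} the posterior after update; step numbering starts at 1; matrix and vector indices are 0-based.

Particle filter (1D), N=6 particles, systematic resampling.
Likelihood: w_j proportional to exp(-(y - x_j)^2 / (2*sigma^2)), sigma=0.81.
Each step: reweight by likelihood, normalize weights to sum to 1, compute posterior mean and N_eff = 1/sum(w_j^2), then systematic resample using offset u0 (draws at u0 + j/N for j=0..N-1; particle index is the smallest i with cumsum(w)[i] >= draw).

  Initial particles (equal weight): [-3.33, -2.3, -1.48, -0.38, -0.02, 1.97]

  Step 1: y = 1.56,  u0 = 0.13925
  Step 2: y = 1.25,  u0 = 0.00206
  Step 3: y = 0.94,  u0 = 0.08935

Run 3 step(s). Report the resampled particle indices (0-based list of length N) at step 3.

step 1: w=[0.0000, 0.0000, 0.0008, 0.0523, 0.1373, 0.8096]  mean=1.5711  Neff=1.4770  idx=[4, 5, 5, 5, 5, 5]
step 2: w=[0.0799, 0.1840, 0.1840, 0.1840, 0.1840, 0.1840]  mean=1.8110  Neff=5.6916  idx=[0, 1, 2, 3, 4, 5]
step 3: w=[0.1819, 0.1636, 0.1636, 0.1636, 0.1636, 0.1636]  mean=1.6079  Neff=5.9899  idx=[0, 1, 2, 3, 4, 5]

resampled_idx = [0, 1, 2, 3, 4, 5]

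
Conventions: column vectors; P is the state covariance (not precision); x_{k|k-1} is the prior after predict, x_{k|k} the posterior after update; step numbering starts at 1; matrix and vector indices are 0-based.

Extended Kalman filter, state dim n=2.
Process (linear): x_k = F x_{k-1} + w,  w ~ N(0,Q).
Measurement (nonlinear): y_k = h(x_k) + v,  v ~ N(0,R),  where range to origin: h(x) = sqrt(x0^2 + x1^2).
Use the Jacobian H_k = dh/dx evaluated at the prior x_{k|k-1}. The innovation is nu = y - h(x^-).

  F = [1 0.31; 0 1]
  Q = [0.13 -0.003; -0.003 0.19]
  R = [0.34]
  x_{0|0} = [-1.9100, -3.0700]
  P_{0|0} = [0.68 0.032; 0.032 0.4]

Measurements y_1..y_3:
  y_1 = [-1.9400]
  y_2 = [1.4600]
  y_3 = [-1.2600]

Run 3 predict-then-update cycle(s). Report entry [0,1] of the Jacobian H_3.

H_jac[0,1] = -0.6192

step 1: x^-=[-2.8617, -3.0700]  P^-=[0.8683 0.1530; 0.1530 0.5900]  H_jac=[-0.6819 -0.7315]  S=[1.2120]  K=[-0.5808; -0.4422]  nu=[-6.1369]  x^+=[0.7028, -0.3565]  P^+=[0.4594 -0.1583; -0.1583 0.3530]
step 2: x^-=[0.5923, -0.3565]  P^-=[0.5252 -0.0518; -0.0518 0.5430]  H_jac=[0.8568 -0.5157]  S=[0.9157]  K=[0.5206; -0.3543]  nu=[0.7687]  x^+=[0.9924, -0.6288]  P^+=[0.2771 0.1171; 0.1171 0.4281]
step 3: x^-=[0.7975, -0.6288]  P^-=[0.5208 0.2468; 0.2468 0.6181]  H_jac=[0.7852 -0.6192]  S=[0.6581]  K=[0.3892; -0.2871]  nu=[-2.2756]  x^+=[-0.0882, 0.0244]  P^+=[0.4211 0.3203; 0.3203 0.5639]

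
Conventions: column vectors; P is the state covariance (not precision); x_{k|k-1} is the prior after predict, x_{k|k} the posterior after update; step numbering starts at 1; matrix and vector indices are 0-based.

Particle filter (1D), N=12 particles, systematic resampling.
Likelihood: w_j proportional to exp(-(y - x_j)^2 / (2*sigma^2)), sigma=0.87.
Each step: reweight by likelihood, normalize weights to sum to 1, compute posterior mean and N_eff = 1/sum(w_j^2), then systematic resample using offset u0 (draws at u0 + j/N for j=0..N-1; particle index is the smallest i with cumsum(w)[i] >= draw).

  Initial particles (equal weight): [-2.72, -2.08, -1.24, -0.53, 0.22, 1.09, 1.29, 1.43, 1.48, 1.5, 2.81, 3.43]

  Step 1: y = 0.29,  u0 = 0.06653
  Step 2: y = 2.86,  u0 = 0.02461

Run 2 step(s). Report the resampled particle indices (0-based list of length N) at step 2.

resampled_idx = [5, 6, 7, 7, 8, 8, 9, 9, 10, 10, 11, 11]

step 1: w=[0.0006, 0.0057, 0.0500, 0.1505, 0.2338, 0.1537, 0.1212, 0.0994, 0.0921, 0.0892, 0.0035, 0.0003]  mean=0.6434  Neff=6.9216  idx=[3, 3, 4, 4, 4, 5, 5, 6, 7, 8, 8, 9]
step 2: w=[0.0003, 0.0003, 0.0062, 0.0062, 0.0062, 0.0788, 0.0788, 0.1225, 0.1617, 0.1774, 0.1774, 0.1840]  mean=1.3660  Neff=6.6450  idx=[5, 6, 7, 7, 8, 8, 9, 9, 10, 10, 11, 11]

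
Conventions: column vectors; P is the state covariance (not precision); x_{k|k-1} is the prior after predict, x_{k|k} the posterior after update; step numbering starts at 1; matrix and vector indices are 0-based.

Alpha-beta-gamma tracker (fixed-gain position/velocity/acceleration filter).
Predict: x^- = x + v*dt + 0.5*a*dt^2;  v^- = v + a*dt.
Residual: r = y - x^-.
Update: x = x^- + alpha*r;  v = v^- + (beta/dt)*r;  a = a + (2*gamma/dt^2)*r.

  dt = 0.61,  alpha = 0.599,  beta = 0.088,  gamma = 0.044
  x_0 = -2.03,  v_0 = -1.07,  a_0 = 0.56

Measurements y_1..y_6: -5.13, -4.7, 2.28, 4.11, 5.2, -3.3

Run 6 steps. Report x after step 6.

x_post = 1.0363

step 1: x_pred=-2.5785  r=-2.5515  x^+=-4.1069  v^+=-1.0965  a^+=-0.0434
step 2: x_pred=-4.7838  r=0.0838  x^+=-4.7336  v^+=-1.1109  a^+=-0.0236
step 3: x_pred=-5.4156  r=7.6956  x^+=-0.8059  v^+=-0.0151  a^+=1.7964
step 4: x_pred=-0.4809  r=4.5909  x^+=2.2690  v^+=1.7430  a^+=2.8821
step 5: x_pred=3.8685  r=1.3315  x^+=4.6661  v^+=3.6932  a^+=3.1970
step 6: x_pred=7.5137  r=-10.8137  x^+=1.0363  v^+=4.0833  a^+=0.6396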